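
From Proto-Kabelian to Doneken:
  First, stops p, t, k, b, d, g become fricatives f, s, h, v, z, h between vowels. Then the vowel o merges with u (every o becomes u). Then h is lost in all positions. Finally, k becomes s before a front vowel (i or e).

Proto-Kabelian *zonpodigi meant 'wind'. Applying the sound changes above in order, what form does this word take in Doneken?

zunpuzii

Doneken: start from *zonpodigi.
  rule 1 (intervocalic lenition): zonpodigi → zonpozihi
  rule 2 (vowel merger): zonpozihi → zunpuzihi
  rule 3 (h-loss): zunpuzihi → zunpuzii
  rule 4: no change — zunpuzii
  ⇒ Doneken zunpuzii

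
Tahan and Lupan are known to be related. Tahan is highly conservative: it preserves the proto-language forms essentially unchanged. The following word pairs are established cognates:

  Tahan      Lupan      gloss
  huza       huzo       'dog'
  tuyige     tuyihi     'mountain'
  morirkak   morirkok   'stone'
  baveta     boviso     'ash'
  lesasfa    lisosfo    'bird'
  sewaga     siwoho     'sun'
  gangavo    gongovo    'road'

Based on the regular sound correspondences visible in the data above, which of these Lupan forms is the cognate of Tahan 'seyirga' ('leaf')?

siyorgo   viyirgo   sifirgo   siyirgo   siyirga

baveta ~ boviso, lesasfa ~ lisosfo — Tahan e corresponds to Lupan i after a consonant, before a consonant other than r, m, n, p, b, f, v.
huza ~ huzo, baveta ~ boviso — Tahan a corresponds to Lupan o word-finally.
Applying these to Tahan 'seyirga':
  seyirga → siyirga   (e→i after a consonant, before a consonant other than r, m, n, p, b, f, v)
  siyirga → siyirgo   (a→o word-finally)
So the Lupan cognate is 'siyirgo'.

siyirgo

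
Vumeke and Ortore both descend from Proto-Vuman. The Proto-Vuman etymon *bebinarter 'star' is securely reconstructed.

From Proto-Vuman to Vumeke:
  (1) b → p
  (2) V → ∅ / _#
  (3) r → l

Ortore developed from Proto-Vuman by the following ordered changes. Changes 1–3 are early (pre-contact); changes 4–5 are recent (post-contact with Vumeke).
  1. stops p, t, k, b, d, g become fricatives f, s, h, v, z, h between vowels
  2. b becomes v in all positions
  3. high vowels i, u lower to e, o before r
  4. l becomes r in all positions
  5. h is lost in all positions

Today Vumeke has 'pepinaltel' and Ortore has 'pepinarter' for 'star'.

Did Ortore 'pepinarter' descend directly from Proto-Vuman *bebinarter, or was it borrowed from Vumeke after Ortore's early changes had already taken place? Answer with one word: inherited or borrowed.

If inherited, *bebinarter would pass through all of Ortore's changes:
Ortore: *bebinarter > bevinarter > vevinarter  (by intervocalic lenition, unconditioned shift)
If borrowed from Vumeke 'pepinaltel' after the early changes, it would undergo only the recent ones:
  rule 4 (unconditioned shift): pepinaltel → pepinarter
  rule 5 (h-loss): no change (pepinarter)
  ⇒ as a loan: pepinarter
Ortore 'pepinarter' matches the loan outcome 'pepinarter', not the inherited 'vevinarter' — it skipped the early Ortore changes, so it was borrowed from Vumeke.

borrowed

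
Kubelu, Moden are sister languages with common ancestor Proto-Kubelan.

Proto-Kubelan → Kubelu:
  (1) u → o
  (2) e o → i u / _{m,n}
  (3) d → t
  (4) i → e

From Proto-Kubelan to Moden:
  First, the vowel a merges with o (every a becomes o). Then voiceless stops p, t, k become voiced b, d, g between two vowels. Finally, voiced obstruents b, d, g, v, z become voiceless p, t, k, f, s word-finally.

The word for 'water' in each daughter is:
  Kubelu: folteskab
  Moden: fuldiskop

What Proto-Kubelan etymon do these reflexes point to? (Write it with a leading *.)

Position 2: Kubelu has o, Moden has u. Moden preserves u here (none of its changes turn any other segment into u), so the proto-segment is *u.
Position 5: Kubelu has e, Moden has i. Moden preserves i here (none of its changes turn any other segment into i), so the proto-segment is *i.
Verify the candidate proto-form against each daughter:
Kubelu: start from *fuldiskab.
  rule 1 (vowel merger): fuldiskab → foldiskab
  rule 2: no change — foldiskab
  rule 3 (unconditioned shift): foldiskab → foltiskab
  rule 4 (vowel merger): foltiskab → folteskab
  ⇒ Kubelu folteskab
Moden: start from *fuldiskab.
  rule 1 (vowel merger): fuldiskab → fuldiskob
  rule 2: no change — fuldiskob
  rule 3 (final devoicing): fuldiskob → fuldiskop
  ⇒ Moden fuldiskop
*fuldiskab is the unique common source.

*fuldiskab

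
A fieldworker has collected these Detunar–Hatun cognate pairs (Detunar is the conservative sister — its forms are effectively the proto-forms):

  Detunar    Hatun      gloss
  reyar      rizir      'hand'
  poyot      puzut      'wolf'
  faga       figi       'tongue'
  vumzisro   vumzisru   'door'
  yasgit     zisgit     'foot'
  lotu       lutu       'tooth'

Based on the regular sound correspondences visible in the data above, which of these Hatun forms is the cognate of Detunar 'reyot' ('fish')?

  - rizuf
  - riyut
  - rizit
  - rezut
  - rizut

reyar ~ rizir — Detunar e corresponds to Hatun i after a consonant, before a consonant other than r, m, n, p, b, f, v.
poyot ~ puzut — Detunar y corresponds to Hatun z between vowels (before a back vowel).
poyot ~ puzut, lotu ~ lutu — Detunar o corresponds to Hatun u after a consonant, before a consonant other than r, m, n, p, b, f, v.
Applying these to Detunar 'reyot':
  reyot → riyot   (e→i after a consonant, before a consonant other than r, m, n, p, b, f, v)
  riyot → rizot   (y→z between vowels (before a back vowel))
  rizot → rizut   (o→u after a consonant, before a consonant other than r, m, n, p, b, f, v)
So the Hatun cognate is 'rizut'.

rizut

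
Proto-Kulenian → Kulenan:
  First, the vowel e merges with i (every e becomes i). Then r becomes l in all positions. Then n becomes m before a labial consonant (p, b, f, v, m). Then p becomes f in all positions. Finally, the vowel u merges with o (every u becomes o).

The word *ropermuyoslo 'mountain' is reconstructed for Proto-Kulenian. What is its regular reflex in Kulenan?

lofilmoyoslo

Kulenan: *ropermuyoslo > ropirmuyoslo > lopilmuyoslo > lofilmuyoslo > lofilmoyoslo  (by vowel merger, unconditioned shift, unconditioned shift, vowel merger)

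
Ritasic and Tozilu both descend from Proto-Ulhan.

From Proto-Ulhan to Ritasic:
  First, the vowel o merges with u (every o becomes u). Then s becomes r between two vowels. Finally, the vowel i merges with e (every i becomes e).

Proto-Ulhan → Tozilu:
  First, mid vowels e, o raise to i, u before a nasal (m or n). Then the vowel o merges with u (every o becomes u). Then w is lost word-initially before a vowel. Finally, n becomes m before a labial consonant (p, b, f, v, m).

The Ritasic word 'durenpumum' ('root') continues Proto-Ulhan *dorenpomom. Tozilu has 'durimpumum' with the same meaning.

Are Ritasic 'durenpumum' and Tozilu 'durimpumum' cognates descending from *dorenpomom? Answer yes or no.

yes

Derive the expected Tozilu reflex of *dorenpomom:
Tozilu: start from *dorenpomom.
  rule 1 (pre-nasal raising): dorenpomom → dorinpumum
  rule 2 (vowel merger): dorinpumum → durinpumum
  rule 3: no change — durinpumum
  rule 4 (nasal place assimilation): durinpumum → durimpumum
  ⇒ Tozilu durimpumum
Tozilu 'durimpumum' matches the regular reflex exactly, so the pair is cognate.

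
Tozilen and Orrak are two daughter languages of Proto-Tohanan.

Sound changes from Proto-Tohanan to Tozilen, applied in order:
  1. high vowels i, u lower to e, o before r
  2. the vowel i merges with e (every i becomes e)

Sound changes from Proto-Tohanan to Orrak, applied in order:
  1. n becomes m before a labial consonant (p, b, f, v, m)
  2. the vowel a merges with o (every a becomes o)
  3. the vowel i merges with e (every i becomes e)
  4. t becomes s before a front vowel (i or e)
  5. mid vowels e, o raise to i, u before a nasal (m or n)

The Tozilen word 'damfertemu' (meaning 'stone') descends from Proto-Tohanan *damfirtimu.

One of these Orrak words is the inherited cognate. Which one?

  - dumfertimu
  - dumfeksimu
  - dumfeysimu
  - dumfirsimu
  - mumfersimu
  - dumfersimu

dumfersimu

Orrak: start from *damfirtimu.
  rule 1: no change — damfirtimu
  rule 2 (vowel merger): damfirtimu → domfirtimu
  rule 3 (vowel merger): domfirtimu → domfertemu
  rule 4 (palatalisation): domfertemu → domfersemu
  rule 5 (pre-nasal raising): domfersemu → dumfersimu
  ⇒ Orrak dumfersimu
The other candidates each miss or misapply at least one Orrak change.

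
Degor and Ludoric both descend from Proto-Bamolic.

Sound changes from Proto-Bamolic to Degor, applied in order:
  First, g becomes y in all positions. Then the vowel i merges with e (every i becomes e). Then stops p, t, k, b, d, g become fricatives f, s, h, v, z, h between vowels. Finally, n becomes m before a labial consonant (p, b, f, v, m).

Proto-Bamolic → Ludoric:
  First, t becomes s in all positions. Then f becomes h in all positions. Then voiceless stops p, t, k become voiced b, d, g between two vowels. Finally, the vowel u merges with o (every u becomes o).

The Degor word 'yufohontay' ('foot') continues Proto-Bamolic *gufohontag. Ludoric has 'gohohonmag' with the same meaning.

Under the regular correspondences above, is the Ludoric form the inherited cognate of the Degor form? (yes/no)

no

Derive the expected Ludoric reflex of *gufohontag:
Ludoric: start from *gufohontag.
  rule 1 (unconditioned shift): gufohontag → gufohonsag
  rule 2 (unconditioned shift): gufohonsag → guhohonsag
  rule 3: no change — guhohonsag
  rule 4 (vowel merger): guhohonsag → gohohonsag
  ⇒ Ludoric gohohonsag
The regular Ludoric reflex would be 'gohohonsag', but the attested form is 'gohohonmag'. The correspondence is irregular, so they are not cognates (the Ludoric form has a different source).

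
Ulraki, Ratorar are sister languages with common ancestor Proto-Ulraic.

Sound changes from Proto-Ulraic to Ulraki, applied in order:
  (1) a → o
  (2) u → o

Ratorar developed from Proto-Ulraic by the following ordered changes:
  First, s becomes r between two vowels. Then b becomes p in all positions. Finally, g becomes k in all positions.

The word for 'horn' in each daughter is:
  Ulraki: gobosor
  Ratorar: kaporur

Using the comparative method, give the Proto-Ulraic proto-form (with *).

Position 2: Ulraki has o, Ratorar has a. Ratorar preserves a here (none of its changes turn any other segment into a), so the proto-segment is *a.
Position 5: Ulraki has s, Ratorar has r. Ulraki preserves s here (none of its changes turn any other segment into s), so the proto-segment is *s.
Position 3: Ulraki has b, Ratorar has p. Ulraki preserves b here (none of its changes turn any other segment into b), so the proto-segment is *b.
Verify the candidate proto-form against each daughter:
Ulraki: start from *gabosur.
  rule 1 (vowel merger): gabosur → gobosur
  rule 2 (vowel merger): gobosur → gobosor
  ⇒ Ulraki gobosor
Ratorar: start from *gabosur.
  rule 1 (rhotacism): gabosur → gaborur
  rule 2 (unconditioned shift): gaborur → gaporur
  rule 3 (unconditioned shift): gaporur → kaporur
  ⇒ Ratorar kaporur
Only *gabosur yields all of Ulraki gobosor, Ratorar kaporur.

*gabosur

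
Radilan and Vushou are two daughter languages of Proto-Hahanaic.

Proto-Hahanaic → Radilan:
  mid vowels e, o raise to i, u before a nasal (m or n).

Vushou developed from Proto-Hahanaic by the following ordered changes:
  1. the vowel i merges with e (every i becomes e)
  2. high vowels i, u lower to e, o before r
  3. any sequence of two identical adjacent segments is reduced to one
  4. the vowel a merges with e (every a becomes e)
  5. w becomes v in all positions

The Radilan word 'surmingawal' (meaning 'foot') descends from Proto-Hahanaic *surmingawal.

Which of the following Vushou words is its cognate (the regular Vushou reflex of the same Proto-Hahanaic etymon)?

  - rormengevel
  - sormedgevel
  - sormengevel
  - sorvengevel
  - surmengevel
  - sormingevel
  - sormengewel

Vushou: *surmingawal > surmengawal > sormengawal > sormengewel > sormengevel  (by vowel merger, pre-rhotic lowering, vowel merger, unconditioned shift)
Among the options, 'sormengevel' alone shows every Vushou change applied in order.

sormengevel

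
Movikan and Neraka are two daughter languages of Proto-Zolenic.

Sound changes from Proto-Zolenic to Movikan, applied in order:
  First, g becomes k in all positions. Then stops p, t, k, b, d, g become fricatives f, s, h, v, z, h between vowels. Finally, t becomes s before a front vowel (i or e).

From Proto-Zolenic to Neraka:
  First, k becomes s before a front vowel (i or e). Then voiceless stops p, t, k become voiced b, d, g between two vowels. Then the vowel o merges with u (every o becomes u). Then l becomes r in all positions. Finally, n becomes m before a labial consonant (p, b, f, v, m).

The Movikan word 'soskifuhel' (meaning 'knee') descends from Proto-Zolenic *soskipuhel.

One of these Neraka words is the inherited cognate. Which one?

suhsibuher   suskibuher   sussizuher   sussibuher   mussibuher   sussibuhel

sussibuher

Neraka: start from *soskipuhel.
  rule 1 (palatalisation): soskipuhel → sossipuhel
  rule 2 (intervocalic voicing): sossipuhel → sossibuhel
  rule 3 (vowel merger): sossibuhel → sussibuhel
  rule 4 (unconditioned shift): sussibuhel → sussibuher
  rule 5: no change — sussibuher
  ⇒ Neraka sussibuher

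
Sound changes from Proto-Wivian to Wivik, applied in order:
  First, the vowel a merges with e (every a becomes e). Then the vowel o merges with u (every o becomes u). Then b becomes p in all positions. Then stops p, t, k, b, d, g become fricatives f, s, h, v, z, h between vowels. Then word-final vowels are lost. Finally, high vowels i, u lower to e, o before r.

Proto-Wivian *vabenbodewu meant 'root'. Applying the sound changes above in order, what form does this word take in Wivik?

Wivik: start from *vabenbodewu.
  rule 1 (vowel merger): vabenbodewu → vebenbodewu
  rule 2 (vowel merger): vebenbodewu → vebenbudewu
  rule 3 (unconditioned shift): vebenbudewu → vepenpudewu
  rule 4 (intervocalic lenition): vepenpudewu → vefenpuzewu
  rule 5 (apocope): vefenpuzewu → vefenpuzew
  rule 6: no change — vefenpuzew
  ⇒ Wivik vefenpuzew

vefenpuzew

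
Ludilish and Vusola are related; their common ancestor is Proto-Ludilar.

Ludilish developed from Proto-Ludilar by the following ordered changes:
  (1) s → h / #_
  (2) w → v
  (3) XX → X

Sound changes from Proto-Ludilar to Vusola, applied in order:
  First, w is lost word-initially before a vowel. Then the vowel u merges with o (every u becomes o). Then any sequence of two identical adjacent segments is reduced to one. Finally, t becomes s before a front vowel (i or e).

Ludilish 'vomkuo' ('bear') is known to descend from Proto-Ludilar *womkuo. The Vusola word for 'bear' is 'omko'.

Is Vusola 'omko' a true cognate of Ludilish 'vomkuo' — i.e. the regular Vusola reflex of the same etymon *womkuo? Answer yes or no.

yes

Derive the expected Vusola reflex of *womkuo:
Vusola: *womkuo
  womkuo → omkuo   [glide loss]
  omkuo → omkoo   [vowel merger]
  omkoo → omko   [degemination]
  omko (rule 4 does not apply)
  giving Vusola omko.
Vusola 'omko' matches the regular reflex exactly, so the pair is cognate.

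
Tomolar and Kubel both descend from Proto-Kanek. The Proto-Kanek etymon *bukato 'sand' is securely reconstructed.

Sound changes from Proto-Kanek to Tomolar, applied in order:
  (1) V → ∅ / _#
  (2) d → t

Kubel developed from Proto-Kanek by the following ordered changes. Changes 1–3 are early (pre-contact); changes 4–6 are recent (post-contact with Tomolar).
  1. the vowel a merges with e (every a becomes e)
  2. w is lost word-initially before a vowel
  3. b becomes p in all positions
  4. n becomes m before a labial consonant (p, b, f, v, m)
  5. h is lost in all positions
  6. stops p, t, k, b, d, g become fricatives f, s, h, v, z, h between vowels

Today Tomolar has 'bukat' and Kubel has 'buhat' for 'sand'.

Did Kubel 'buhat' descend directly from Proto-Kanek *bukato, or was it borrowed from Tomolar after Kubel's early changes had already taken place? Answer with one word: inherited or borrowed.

If inherited, *bukato would pass through all of Kubel's changes:
Kubel: *bukato > buketo > puketo > puheso  (by vowel merger, unconditioned shift, intervocalic lenition)
If borrowed from Tomolar 'bukat' after the early changes, it would undergo only the recent ones:
  rule 4 (nasal place assimilation): no change (bukat)
  rule 5 (h-loss): no change (bukat)
  rule 6 (intervocalic lenition): bukat → buhat
  ⇒ as a loan: buhat
Kubel 'buhat' matches the loan outcome 'buhat', not the inherited 'puheso' — it skipped the early Kubel changes, so it was borrowed from Tomolar.

borrowed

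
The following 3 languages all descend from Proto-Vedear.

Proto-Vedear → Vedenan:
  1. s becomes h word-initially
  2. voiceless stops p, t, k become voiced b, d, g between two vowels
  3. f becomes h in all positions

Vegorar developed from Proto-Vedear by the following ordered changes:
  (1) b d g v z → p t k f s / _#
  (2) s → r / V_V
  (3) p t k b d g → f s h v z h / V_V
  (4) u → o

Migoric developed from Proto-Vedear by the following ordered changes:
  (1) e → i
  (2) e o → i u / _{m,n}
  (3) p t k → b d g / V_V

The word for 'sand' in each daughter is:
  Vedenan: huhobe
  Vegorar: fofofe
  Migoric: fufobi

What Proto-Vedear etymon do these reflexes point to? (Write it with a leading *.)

Position 3: Vedenan has h, Vegorar has f, Migoric has f. Migoric preserves f here (none of its changes turn any other segment into f), so the proto-segment is *f.
Position 2: Vedenan has u, Vegorar has o, Migoric has u. Vedenan preserves u here (none of its changes turn any other segment into u), so the proto-segment is *u.
Position 6: Vedenan has e, Vegorar has e, Migoric has i. Vedenan preserves e here (none of its changes turn any other segment into e), so the proto-segment is *e.
Verify the candidate proto-form against each daughter:
Vedenan: *fufope
  fufope (rule 1 does not apply)
  fufope → fufobe   [intervocalic voicing]
  fufobe → huhobe   [unconditioned shift]
  giving Vedenan huhobe.
Vegorar: *fufope > fufofe > fofofe  (by intervocalic lenition, vowel merger)
Migoric: *fufope > fufopi > fufobi  (by vowel merger, intervocalic voicing)
*fufope is the unique common source.

*fufope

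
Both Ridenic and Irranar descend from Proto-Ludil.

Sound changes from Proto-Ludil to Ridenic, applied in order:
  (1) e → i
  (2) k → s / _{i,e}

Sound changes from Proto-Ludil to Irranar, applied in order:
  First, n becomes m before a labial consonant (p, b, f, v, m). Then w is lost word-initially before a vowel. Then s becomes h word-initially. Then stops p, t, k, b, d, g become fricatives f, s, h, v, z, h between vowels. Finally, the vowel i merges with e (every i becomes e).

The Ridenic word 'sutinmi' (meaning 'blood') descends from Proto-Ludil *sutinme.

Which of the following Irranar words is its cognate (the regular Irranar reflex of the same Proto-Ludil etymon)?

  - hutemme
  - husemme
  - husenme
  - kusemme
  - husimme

husemme

Irranar: start from *sutinme.
  rule 1 (nasal place assimilation): sutinme → sutimme
  rule 2: no change — sutimme
  rule 3 (debuccalisation): sutimme → hutimme
  rule 4 (intervocalic lenition): hutimme → husimme
  rule 5 (vowel merger): husimme → husemme
  ⇒ Irranar husemme
Among the options, 'husemme' alone shows every Irranar change applied in order.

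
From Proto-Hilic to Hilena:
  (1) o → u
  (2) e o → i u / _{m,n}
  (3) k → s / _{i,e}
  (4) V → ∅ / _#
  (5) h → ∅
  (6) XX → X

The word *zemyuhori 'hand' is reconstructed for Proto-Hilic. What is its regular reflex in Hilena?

Hilena: *zemyuhori > zemyuhuri > zimyuhuri > zimyuhur > zimyuur > zimyur  (by vowel merger, pre-nasal raising, apocope, h-loss, degemination)

zimyur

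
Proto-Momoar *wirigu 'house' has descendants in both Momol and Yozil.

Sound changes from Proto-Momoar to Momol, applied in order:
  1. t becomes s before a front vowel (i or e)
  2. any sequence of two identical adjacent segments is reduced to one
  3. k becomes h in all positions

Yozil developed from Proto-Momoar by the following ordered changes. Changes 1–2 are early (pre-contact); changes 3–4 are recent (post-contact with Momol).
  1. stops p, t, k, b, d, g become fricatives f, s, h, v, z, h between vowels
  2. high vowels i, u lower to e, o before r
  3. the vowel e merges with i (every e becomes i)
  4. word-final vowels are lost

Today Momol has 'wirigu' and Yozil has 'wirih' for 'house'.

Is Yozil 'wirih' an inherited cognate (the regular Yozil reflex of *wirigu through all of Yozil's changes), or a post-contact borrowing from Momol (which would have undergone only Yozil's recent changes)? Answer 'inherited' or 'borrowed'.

inherited

If inherited, *wirigu would pass through all of Yozil's changes:
Yozil: *wirigu
  wirigu → wirihu   [intervocalic lenition]
  wirihu → werihu   [pre-rhotic lowering]
  werihu → wirihu   [vowel merger]
  wirihu → wirih   [apocope]
  giving Yozil wirih.
If borrowed from Momol 'wirigu' after the early changes, it would undergo only the recent ones:
  rule 3 (vowel merger): no change (wirigu)
  rule 4 (apocope): wirigu → wirig
  ⇒ as a loan: wirig
Yozil 'wirih' matches the inherited outcome exactly, so it is an inherited cognate, not a loan.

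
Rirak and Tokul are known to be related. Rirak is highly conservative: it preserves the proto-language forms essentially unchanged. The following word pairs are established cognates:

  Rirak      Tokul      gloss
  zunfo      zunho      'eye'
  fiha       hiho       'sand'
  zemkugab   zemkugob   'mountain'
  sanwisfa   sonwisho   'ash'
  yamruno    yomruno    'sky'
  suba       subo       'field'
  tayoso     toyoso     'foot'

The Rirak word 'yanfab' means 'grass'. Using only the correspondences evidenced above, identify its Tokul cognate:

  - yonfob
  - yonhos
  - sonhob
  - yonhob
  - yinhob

yonhob

sanwisfa ~ sonwisho — Rirak a corresponds to Tokul o after a consonant, before a nasal.
sanwisfa ~ sonwisho — Rirak f corresponds to Tokul h after a consonant, before a back vowel.
zemkugab ~ zemkugob — Rirak a corresponds to Tokul o after a consonant, before a labial obstruent.
Applying these to Rirak 'yanfab':
  yanfab → yonfab   (a→o after a consonant, before a nasal)
  yonfab → yonhab   (f→h after a consonant, before a back vowel)
  yonhab → yonhob   (a→o after a consonant, before a labial obstruent)
So the Tokul cognate is 'yonhob'.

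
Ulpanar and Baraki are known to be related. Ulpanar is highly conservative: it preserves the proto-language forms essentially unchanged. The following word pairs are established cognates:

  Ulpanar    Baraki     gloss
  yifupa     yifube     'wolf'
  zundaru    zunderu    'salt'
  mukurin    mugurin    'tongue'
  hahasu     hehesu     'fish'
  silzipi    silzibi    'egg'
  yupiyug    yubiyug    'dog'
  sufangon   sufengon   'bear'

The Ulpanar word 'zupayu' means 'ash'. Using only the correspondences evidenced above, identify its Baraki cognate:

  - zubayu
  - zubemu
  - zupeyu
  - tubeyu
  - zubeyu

yifupa ~ yifube — Ulpanar p corresponds to Baraki b between vowels (before a back vowel).
hahasu ~ hehesu — Ulpanar a corresponds to Baraki e after a consonant, before a consonant other than r, m, n, p, b, f, v.
Applying these to Ulpanar 'zupayu':
  zupayu → zubayu   (p→b between vowels (before a back vowel))
  zubayu → zubeyu   (a→e after a consonant, before a consonant other than r, m, n, p, b, f, v)
So the Baraki cognate is 'zubeyu'.

zubeyu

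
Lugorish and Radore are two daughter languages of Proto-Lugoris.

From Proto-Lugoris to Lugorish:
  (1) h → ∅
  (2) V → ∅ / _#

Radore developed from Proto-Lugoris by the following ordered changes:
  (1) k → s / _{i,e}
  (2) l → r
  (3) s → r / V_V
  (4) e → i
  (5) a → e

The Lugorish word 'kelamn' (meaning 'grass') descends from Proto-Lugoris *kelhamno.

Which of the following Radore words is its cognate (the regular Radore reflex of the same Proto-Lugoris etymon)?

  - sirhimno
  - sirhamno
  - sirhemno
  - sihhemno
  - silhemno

sirhemno

Radore: *kelhamno
  kelhamno → selhamno   [palatalisation]
  selhamno → serhamno   [unconditioned shift]
  serhamno (rule 3 does not apply)
  serhamno → sirhamno   [vowel merger]
  sirhamno → sirhemno   [vowel merger]
  giving Radore sirhemno.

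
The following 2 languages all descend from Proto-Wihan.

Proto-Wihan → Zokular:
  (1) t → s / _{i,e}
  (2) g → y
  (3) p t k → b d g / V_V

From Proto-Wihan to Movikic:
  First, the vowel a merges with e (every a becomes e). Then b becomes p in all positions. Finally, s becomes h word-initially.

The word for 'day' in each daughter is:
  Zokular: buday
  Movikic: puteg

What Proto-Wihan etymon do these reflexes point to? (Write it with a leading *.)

Position 1: Zokular has b, Movikic has p. Taking the neighbouring segments as reconstructed: Zokular b can only go back to *b; Movikic p could go back to *p or *b — the one source consistent with every daughter is *b.
Position 4: Zokular has a, Movikic has e. Zokular preserves a here (none of its changes turn any other segment into a), so the proto-segment is *a.
Position 5: Zokular has y, Movikic has g. Movikic preserves g here (none of its changes turn any other segment into g), so the proto-segment is *g.
Continuing position by position gives *butag; check it forward:
Zokular: *butag
  butag (rule 1 does not apply)
  butag → butay   [unconditioned shift]
  butay → buday   [intervocalic voicing]
  giving Zokular buday.
Movikic: *butag > buteg > puteg  (by vowel merger, unconditioned shift)
Only *butag yields all of Zokular buday, Movikic puteg.

*butag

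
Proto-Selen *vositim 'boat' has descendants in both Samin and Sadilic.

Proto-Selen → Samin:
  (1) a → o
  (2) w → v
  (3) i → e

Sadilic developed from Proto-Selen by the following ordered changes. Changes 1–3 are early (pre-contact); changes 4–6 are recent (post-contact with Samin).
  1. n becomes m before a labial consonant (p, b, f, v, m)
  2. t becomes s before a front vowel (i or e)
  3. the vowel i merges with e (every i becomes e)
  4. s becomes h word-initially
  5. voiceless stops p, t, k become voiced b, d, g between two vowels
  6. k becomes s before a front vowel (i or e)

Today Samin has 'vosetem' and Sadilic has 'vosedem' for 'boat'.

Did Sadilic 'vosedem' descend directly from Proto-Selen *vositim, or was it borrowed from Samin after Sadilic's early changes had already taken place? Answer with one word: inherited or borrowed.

If inherited, *vositim would pass through all of Sadilic's changes:
Sadilic: start from *vositim.
  rule 1: no change — vositim
  rule 2 (palatalisation): vositim → vosisim
  rule 3 (vowel merger): vosisim → vosesem
  rule 4: no change — vosesem
  rule 5: no change — vosesem
  rule 6: no change — vosesem
  ⇒ Sadilic vosesem
If borrowed from Samin 'vosetem' after the early changes, it would undergo only the recent ones:
  rule 4 (debuccalisation): no change (vosetem)
  rule 5 (intervocalic voicing): vosetem → vosedem
  rule 6 (palatalisation): no change (vosedem)
  ⇒ as a loan: vosedem
Sadilic 'vosedem' matches the loan outcome 'vosedem', not the inherited 'vosesem' — it skipped the early Sadilic changes, so it was borrowed from Samin.

borrowed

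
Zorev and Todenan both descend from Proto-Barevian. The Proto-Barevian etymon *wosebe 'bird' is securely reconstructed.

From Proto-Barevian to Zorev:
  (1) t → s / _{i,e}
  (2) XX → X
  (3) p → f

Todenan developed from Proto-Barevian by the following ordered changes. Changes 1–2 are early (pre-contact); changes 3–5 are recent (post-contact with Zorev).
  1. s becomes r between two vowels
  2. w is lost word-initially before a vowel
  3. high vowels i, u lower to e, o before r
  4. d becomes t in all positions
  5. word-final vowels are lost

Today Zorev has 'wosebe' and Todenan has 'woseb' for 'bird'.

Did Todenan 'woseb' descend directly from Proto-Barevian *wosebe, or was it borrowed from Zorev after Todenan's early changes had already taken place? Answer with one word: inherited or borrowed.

borrowed

If inherited, *wosebe would pass through all of Todenan's changes:
Todenan: *wosebe > worebe > orebe > oreb  (by rhotacism, glide loss, apocope)
If borrowed from Zorev 'wosebe' after the early changes, it would undergo only the recent ones:
  rule 3 (pre-rhotic lowering): no change (wosebe)
  rule 4 (unconditioned shift): no change (wosebe)
  rule 5 (apocope): wosebe → woseb
  ⇒ as a loan: woseb
Todenan 'woseb' matches the loan outcome 'woseb', not the inherited 'oreb' — it skipped the early Todenan changes, so it was borrowed from Zorev.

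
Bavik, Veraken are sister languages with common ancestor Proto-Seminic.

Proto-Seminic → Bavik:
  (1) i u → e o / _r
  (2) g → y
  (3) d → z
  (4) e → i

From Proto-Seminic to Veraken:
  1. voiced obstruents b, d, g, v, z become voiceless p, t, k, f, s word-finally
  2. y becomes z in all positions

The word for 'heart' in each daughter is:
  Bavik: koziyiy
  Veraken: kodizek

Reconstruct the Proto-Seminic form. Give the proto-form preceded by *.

*kodiyeg

Position 6: Bavik has i, Veraken has e. Veraken preserves e here (none of its changes turn any other segment into e), so the proto-segment is *e.
Position 3: Bavik has z, Veraken has d. Veraken preserves d here (none of its changes turn any other segment into d), so the proto-segment is *d.
This points to *kodiyeg. Verify forward in each daughter:
Bavik: start from *kodiyeg.
  rule 1: no change — kodiyeg
  rule 2 (unconditioned shift): kodiyeg → kodiyey
  rule 3 (unconditioned shift): kodiyey → koziyey
  rule 4 (vowel merger): koziyey → koziyiy
  ⇒ Bavik koziyiy
Veraken: *kodiyeg > kodiyek > kodizek  (by final devoicing, unconditioned shift)
Only *kodiyeg yields all of Bavik koziyiy, Veraken kodizek.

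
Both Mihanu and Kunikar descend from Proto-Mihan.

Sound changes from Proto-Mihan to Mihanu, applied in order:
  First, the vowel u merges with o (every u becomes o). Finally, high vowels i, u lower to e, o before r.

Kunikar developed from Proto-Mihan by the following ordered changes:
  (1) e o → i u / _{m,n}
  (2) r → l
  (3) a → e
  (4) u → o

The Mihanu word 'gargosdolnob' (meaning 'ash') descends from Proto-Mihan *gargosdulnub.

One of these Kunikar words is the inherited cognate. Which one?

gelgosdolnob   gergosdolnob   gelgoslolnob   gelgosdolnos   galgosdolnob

Kunikar: *gargosdulnub
  gargosdulnub (rule 1 does not apply)
  gargosdulnub → galgosdulnub   [unconditioned shift]
  galgosdulnub → gelgosdulnub   [vowel merger]
  gelgosdulnub → gelgosdolnob   [vowel merger]
  giving Kunikar gelgosdolnob.
Only 'gelgosdolnob' matches the regular Kunikar development of *gargosdulnub.

gelgosdolnob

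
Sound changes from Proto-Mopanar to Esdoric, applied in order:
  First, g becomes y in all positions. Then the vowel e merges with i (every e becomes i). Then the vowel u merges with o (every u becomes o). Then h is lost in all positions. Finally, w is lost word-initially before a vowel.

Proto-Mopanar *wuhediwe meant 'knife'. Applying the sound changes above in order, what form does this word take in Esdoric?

Esdoric: start from *wuhediwe.
  rule 1: no change — wuhediwe
  rule 2 (vowel merger): wuhediwe → wuhidiwi
  rule 3 (vowel merger): wuhidiwi → wohidiwi
  rule 4 (h-loss): wohidiwi → woidiwi
  rule 5 (glide loss): woidiwi → oidiwi
  ⇒ Esdoric oidiwi

oidiwi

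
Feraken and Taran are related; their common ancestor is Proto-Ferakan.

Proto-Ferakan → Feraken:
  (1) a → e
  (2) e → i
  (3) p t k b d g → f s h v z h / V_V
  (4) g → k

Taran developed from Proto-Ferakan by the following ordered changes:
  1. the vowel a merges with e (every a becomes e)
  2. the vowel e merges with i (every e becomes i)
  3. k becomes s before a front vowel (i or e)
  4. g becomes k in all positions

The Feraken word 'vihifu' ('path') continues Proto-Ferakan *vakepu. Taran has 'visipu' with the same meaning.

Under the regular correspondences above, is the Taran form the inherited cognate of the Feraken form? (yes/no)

Derive the expected Taran reflex of *vakepu:
Taran: *vakepu > vekepu > vikipu > visipu  (by vowel merger, vowel merger, palatalisation)
Taran 'visipu' matches the regular reflex exactly, so the pair is cognate.

yes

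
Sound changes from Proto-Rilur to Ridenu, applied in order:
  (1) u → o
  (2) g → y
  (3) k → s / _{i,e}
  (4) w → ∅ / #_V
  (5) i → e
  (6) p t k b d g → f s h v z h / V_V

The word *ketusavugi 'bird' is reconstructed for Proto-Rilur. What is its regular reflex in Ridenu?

Ridenu: start from *ketusavugi.
  rule 1 (vowel merger): ketusavugi → ketosavogi
  rule 2 (unconditioned shift): ketosavogi → ketosavoyi
  rule 3 (palatalisation): ketosavoyi → setosavoyi
  rule 4: no change — setosavoyi
  rule 5 (vowel merger): setosavoyi → setosavoye
  rule 6 (intervocalic lenition): setosavoye → sesosavoye
  ⇒ Ridenu sesosavoye

sesosavoye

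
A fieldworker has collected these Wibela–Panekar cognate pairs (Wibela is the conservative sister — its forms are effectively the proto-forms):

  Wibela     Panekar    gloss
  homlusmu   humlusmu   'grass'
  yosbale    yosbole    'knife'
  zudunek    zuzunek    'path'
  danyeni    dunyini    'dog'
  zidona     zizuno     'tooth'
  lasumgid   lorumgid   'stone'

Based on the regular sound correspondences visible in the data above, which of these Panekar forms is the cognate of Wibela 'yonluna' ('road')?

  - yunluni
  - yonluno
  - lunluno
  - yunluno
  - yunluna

zidona ~ zizuno — Wibela o corresponds to Panekar u after a consonant, before a nasal.
zidona ~ zizuno — Wibela a corresponds to Panekar o word-finally.
Applying these to Wibela 'yonluna':
  yonluna → yunluna   (o→u after a consonant, before a nasal)
  yunluna → yunluno   (a→o word-finally)
So the Panekar cognate is 'yunluno'.

yunluno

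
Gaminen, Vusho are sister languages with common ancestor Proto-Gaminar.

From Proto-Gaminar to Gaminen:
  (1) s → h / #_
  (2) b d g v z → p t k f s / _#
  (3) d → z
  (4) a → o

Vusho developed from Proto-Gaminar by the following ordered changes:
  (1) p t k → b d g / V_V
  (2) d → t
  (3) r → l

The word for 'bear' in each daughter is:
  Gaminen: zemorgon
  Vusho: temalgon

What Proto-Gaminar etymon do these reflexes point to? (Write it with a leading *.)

Position 4: Gaminen has o, Vusho has a. Vusho preserves a here (none of its changes turn any other segment into a), so the proto-segment is *a.
Position 1: Gaminen has z, Vusho has t. Taking the neighbouring segments as reconstructed: Gaminen z could go back to *d or *z; Vusho t could go back to *t or *d — the one source consistent with every daughter is *d.
Verify the candidate proto-form against each daughter:
Gaminen: *demargon > zemargon > zemorgon  (by unconditioned shift, vowel merger)
Vusho: *demargon
  demargon (rule 1 does not apply)
  demargon → temargon   [unconditioned shift]
  temargon → temalgon   [unconditioned shift]
  giving Vusho temalgon.
*demargon is the unique common source.

*demargon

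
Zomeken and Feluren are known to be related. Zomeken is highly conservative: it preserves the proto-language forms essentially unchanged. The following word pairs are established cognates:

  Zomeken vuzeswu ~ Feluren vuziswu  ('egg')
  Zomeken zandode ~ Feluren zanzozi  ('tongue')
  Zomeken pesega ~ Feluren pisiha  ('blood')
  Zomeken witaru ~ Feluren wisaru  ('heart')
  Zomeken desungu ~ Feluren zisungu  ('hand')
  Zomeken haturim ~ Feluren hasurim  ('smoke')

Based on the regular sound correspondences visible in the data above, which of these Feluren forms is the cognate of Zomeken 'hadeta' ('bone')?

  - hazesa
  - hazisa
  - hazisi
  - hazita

zandode ~ zanzozi — Zomeken d corresponds to Feluren z between vowels (before a front vowel).
vuzeswu ~ vuziswu, pesega ~ pisiha — Zomeken e corresponds to Feluren i after a consonant, before a consonant other than r, m, n, p, b, f, v.
witaru ~ wisaru — Zomeken t corresponds to Feluren s between vowels (before a back vowel).
Applying these to Zomeken 'hadeta':
  hadeta → hazeta   (d→z between vowels (before a front vowel))
  hazeta → hazita   (e→i after a consonant, before a consonant other than r, m, n, p, b, f, v)
  hazita → hazisa   (t→s between vowels (before a back vowel))
So the Feluren cognate is 'hazisa'.

hazisa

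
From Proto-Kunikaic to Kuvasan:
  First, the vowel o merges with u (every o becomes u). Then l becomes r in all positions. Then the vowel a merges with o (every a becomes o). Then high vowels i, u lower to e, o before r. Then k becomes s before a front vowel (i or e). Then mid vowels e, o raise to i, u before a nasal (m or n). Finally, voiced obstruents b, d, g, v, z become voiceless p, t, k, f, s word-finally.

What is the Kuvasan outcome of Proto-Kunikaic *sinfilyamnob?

sinferyumnup

Kuvasan: *sinfilyamnob
  sinfilyamnob → sinfilyamnub   [vowel merger]
  sinfilyamnub → sinfiryamnub   [unconditioned shift]
  sinfiryamnub → sinfiryomnub   [vowel merger]
  sinfiryomnub → sinferyomnub   [pre-rhotic lowering]
  sinferyomnub (rule 5 does not apply)
  sinferyomnub → sinferyumnub   [pre-nasal raising]
  sinferyumnub → sinferyumnup   [final devoicing]
  giving Kuvasan sinferyumnup.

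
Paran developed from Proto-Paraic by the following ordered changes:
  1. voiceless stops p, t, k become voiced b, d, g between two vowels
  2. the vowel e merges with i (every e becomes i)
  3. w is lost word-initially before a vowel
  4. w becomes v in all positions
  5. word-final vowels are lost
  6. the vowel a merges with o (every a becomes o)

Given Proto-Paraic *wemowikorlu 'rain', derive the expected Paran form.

Paran: *wemowikorlu
  wemowikorlu → wemowigorlu   [intervocalic voicing]
  wemowigorlu → wimowigorlu   [vowel merger]
  wimowigorlu → imowigorlu   [glide loss]
  imowigorlu → imovigorlu   [unconditioned shift]
  imovigorlu → imovigorl   [apocope]
  imovigorl (rule 6 does not apply)
  giving Paran imovigorl.

imovigorl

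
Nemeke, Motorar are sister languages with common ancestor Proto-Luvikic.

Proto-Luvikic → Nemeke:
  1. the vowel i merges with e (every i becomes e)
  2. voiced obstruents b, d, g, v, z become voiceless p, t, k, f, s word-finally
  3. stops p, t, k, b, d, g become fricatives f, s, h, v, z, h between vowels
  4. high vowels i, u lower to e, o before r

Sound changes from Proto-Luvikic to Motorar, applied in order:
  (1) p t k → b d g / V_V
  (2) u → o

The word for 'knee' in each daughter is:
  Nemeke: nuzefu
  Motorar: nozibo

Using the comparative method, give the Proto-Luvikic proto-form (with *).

Position 2: Nemeke has u, Motorar has o. Nemeke preserves u here (none of its changes turn any other segment into u), so the proto-segment is *u.
Position 5: Nemeke has f, Motorar has b. Taking the neighbouring segments as reconstructed: Nemeke f could go back to *p or *f; Motorar b could go back to *p or *b — the one source consistent with every daughter is *p.
Position 4: Nemeke has e, Motorar has i. Motorar preserves i here (none of its changes turn any other segment into i), so the proto-segment is *i.
This points to *nuzipu. Verify forward in each daughter:
Nemeke: *nuzipu > nuzepu > nuzefu  (by vowel merger, intervocalic lenition)
Motorar: start from *nuzipu.
  rule 1 (intervocalic voicing): nuzipu → nuzibu
  rule 2 (vowel merger): nuzibu → nozibo
  ⇒ Motorar nozibo
Only *nuzipu yields all of Nemeke nuzefu, Motorar nozibo.

*nuzipu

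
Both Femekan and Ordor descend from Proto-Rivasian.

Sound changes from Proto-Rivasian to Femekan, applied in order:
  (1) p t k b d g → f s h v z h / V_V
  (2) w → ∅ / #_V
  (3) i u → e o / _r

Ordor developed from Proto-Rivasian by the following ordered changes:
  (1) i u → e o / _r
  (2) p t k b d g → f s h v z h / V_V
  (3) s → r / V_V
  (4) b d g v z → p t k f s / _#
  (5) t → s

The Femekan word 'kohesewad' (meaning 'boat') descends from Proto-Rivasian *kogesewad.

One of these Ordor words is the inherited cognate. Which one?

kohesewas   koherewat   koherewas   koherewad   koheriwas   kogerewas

koherewas

Ordor: *kogesewad
  kogesewad (rule 1 does not apply)
  kogesewad → kohesewad   [intervocalic lenition]
  kohesewad → koherewad   [rhotacism]
  koherewad → koherewat   [final devoicing]
  koherewat → koherewas   [unconditioned shift]
  giving Ordor koherewas.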